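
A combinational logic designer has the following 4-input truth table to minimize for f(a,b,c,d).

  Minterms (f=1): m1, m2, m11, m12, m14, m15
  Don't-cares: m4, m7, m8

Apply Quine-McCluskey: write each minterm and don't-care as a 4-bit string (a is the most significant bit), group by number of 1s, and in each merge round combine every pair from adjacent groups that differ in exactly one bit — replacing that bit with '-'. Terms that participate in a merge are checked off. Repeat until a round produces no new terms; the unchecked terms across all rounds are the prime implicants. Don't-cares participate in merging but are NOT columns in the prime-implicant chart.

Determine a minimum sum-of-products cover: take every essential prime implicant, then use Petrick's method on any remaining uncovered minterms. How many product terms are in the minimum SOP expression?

4

size-2^0 implicants → 0001  0010  0100(✓)  0111(✓)  1000(✓)  1011(✓)  1100(✓)  1110(✓)  1111(✓)
size-2^1 implicants → -100  -111  1-00  1-11  11-0  111-
Unchecked terms (primes): -100, -111, 0001, 0010, 1-00, 1-11, 11-0, 111-
Minterm coverage:
  m1 ⊆ 0001 [E]
  m2 ⊆ 0010 [E]
  m11 ⊆ 1-11 [E]
  m12 ⊆ -100,1-00,11-0
  m14 ⊆ 11-0,111-
  m15 ⊆ -111,1-11,111-
E = {0001, 0010, 1-11}
Petrick residual → 11-0
Cover = a'b'c'd + a'b'cd' + acd + abd'  |cover|=4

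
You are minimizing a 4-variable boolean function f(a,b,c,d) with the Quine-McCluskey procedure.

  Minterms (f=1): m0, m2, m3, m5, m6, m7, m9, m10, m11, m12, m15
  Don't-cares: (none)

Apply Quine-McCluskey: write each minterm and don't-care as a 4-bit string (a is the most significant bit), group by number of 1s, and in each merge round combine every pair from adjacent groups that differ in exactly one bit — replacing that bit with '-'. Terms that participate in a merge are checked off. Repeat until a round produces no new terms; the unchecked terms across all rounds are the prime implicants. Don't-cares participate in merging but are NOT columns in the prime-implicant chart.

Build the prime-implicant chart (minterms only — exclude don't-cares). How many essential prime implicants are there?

7

[col 0] 0000*, 0010*, 0011*, 0101*, 0110*, 0111*, 1001*, 1010*, 1011*, 1100, 1111*
[col 1] -010*, -011*, -111*, 0-10*, 0-11*, 00-0, 001-*, 01-1, 011-*, 1-11*, 10-1, 101-*
[col 2] --11, -01-, 0-1-
Prime implicants: --11, -01-, 0-1-, 00-0, 01-1, 10-1, 1100
PI chart (minterm → PIs covering it):
  0 | 00-0  (sole → essential)
  2 | -01-,0-1-,00-0
  3 | --11,-01-,0-1-
  5 | 01-1  (sole → essential)
  6 | 0-1-  (sole → essential)
  7 | --11,0-1-,01-1
  9 | 10-1  (sole → essential)
  10 | -01-  (sole → essential)
  11 | --11,-01-,10-1
  12 | 1100  (sole → essential)
  15 | --11  (sole → essential)
Essential prime implicants: --11, -01-, 0-1-, 00-0, 01-1, 10-1, 1100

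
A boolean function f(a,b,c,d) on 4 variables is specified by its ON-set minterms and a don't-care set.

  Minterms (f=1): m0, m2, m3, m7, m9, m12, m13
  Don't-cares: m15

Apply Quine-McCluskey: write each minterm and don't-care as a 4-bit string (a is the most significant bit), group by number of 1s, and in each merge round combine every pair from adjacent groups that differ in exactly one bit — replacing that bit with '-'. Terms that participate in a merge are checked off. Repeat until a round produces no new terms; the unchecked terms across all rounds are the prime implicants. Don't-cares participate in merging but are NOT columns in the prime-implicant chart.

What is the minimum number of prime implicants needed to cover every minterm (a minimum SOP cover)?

[col 0] 0000*, 0010*, 0011*, 0111*, 1001*, 1100*, 1101*, 1111*
[col 1] -111, 0-11, 00-0, 001-, 1-01, 11-1, 110-
Prime implicants: -111, 0-11, 00-0, 001-, 1-01, 11-1, 110-
PI chart (minterm → PIs covering it):
  0 | 00-0  (sole → essential)
  2 | 00-0,001-
  3 | 0-11,001-
  7 | -111,0-11
  9 | 1-01  (sole → essential)
  12 | 110-  (sole → essential)
  13 | 1-01,11-1,110-
Essential prime implicants: 00-0, 1-01, 110-
Petrick residual → 0-11
Minimum SOP uses 4 PIs: a'cd + a'b'd' + ac'd + abc'

4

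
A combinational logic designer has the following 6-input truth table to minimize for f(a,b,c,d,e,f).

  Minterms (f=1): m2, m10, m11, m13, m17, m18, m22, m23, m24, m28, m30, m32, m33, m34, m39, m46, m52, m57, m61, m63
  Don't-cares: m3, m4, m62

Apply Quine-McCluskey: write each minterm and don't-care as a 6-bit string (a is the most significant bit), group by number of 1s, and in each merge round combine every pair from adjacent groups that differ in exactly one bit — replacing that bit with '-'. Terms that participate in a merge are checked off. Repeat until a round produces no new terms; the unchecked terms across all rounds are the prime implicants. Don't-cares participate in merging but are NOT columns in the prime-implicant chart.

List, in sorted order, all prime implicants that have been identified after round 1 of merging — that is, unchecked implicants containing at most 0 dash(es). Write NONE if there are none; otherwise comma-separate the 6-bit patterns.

Round 0: 000010✓ 000011✓ 000100 001010✓ 001011✓ 001101 010001 010010✓ 010110✓ 010111✓ 011000✓ 011100✓ 011110✓ 100000✓ 100001✓ 100010✓ 100111 101110✓ 110100 111001✓ 111101✓ 111110✓ 111111✓
Round 1: -00010 -11110 0-0010 00-010✓ 00-011✓ 00001-✓ 00101-✓ 01-110 010-10 01011- 011-00 0111-0 1-1110 1000-0 10000- 111-01 1111-1 11111-
Round 2: 00-01-
PIs = {-00010, -11110, 0-0010, 00-01-, 000100, 001101, 01-110, 010-10, 010001, 01011-, 011-00, 0111-0, 1-1110, 1000-0, 10000-, 100111, 110100, 111-01, 1111-1, 11111-}

000100, 001101, 010001, 100111, 110100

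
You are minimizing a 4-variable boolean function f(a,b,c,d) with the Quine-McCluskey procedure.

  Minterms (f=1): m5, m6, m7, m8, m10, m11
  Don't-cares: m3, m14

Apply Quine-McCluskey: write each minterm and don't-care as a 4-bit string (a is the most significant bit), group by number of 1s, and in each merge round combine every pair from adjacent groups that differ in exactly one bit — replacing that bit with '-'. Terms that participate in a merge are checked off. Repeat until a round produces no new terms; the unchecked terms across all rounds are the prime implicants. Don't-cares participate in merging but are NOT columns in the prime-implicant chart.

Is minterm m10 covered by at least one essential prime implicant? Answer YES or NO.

YES

size-2^0 implicants → 0011(✓)  0101(✓)  0110(✓)  0111(✓)  1000(✓)  1010(✓)  1011(✓)  1110(✓)
size-2^1 implicants → -011  -110  0-11  01-1  011-  1-10  10-0  101-
Unchecked terms (primes): -011, -110, 0-11, 01-1, 011-, 1-10, 10-0, 101-
Minterm coverage:
  m5 ⊆ 01-1 [E]
  m6 ⊆ -110,011-
  m7 ⊆ 0-11,01-1,011-
  m8 ⊆ 10-0 [E]
  m10 ⊆ 1-10,10-0,101-
  m11 ⊆ -011,101-
E = {01-1, 10-0}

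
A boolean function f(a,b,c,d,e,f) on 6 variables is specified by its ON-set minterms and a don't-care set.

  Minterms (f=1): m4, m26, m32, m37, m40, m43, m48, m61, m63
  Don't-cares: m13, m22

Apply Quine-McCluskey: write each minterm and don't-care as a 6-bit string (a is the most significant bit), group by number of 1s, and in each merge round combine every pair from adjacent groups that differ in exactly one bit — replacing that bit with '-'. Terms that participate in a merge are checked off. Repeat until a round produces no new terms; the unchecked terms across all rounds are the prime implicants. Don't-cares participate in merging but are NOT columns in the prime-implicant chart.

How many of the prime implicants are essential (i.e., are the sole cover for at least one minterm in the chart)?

7

size-2^0 implicants → 000100  001101  010110  011010  100000(✓)  100101  101000(✓)  101011  110000(✓)  111101(✓)  111111(✓)
size-2^1 implicants → 1-0000  10-000  1111-1
Unchecked terms (primes): 000100, 001101, 010110, 011010, 1-0000, 10-000, 100101, 101011, 1111-1
Minterm coverage:
  m4 ⊆ 000100 [E]
  m26 ⊆ 011010 [E]
  m32 ⊆ 1-0000,10-000
  m37 ⊆ 100101 [E]
  m40 ⊆ 10-000 [E]
  m43 ⊆ 101011 [E]
  m48 ⊆ 1-0000 [E]
  m61 ⊆ 1111-1 [E]
  m63 ⊆ 1111-1 [E]
E = {000100, 011010, 1-0000, 10-000, 100101, 101011, 1111-1}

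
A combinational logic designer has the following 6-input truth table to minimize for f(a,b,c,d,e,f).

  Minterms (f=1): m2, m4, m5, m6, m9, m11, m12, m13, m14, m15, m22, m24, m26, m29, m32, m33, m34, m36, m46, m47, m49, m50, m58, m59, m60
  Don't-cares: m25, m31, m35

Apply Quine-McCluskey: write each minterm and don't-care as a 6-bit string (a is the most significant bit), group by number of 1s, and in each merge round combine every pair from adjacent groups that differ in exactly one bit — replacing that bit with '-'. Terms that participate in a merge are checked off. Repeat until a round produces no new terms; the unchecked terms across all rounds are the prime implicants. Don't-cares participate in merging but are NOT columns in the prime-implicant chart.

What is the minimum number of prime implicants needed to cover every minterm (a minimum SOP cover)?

12

Round 0: 000010✓ 000100✓ 000101✓ 000110✓ 001001✓ 001011✓ 001100✓ 001101✓ 001110✓ 001111✓ 010110✓ 011000✓ 011001✓ 011010✓ 011101✓ 011111✓ 100000✓ 100001✓ 100010✓ 100011✓ 100100✓ 101110✓ 101111✓ 110001✓ 110010✓ 111010✓ 111011✓ 111100
Round 1: -00010 -00100 -01110✓ -01111✓ -11010 0-0110 0-1001✓ 0-1101✓ 0-1111✓ 00-100✓ 00-101✓ 00-110✓ 000-10 0001-0✓ 00010-✓ 001-01✓ 001-11✓ 0010-1✓ 0011-0✓ 0011-1✓ 00110-✓ 00111-✓ 011-01✓ 0110-0 01100- 0111-1✓ 1-0001 1-0010 100-00 1000-0✓ 1000-1✓ 10000-✓ 10001-✓ 10111-✓ 11-010 11101-
Round 2: -0111- 0-1-01 0-11-1 00-1-0 00-10- 001--1 0011-- 1000--
PIs = {-00010, -00100, -0111-, -11010, 0-0110, 0-1-01, 0-11-1, 00-1-0, 00-10-, 000-10, 001--1, 0011--, 0110-0, 01100-, 1-0001, 1-0010, 100-00, 1000--, 11-010, 11101-, 111100}
Coverage chart:
  m2: -00010,000-10
  m4: -00100,00-1-0,00-10-
  m5: 00-10- ←essential
  m6: 0-0110,00-1-0,000-10
  m9: 0-1-01,001--1
  m11: 001--1 ←essential
  m12: 00-1-0,00-10-,0011--
  m13: 0-1-01,0-11-1,00-10-,001--1,0011--
  m14: -0111-,00-1-0,0011--
  m15: -0111-,0-11-1,001--1,0011--
  m22: 0-0110 ←essential
  m24: 0110-0,01100-
  m26: -11010,0110-0
  m29: 0-1-01,0-11-1
  m32: 100-00,1000--
  m33: 1-0001,1000--
  m34: -00010,1-0010,1000--
  m36: -00100,100-00
  m46: -0111- ←essential
  m47: -0111- ←essential
  m49: 1-0001 ←essential
  m50: 1-0010,11-010
  m58: -11010,11-010,11101-
  m59: 11101- ←essential
  m60: 111100 ←essential
Essential: -0111-, 0-0110, 00-10-, 001--1, 1-0001, 11101-, 111100
Petrick residual → -00010, 0-1-01, 0110-0, 1-0010, 100-00
Min cover (12 terms): b'c'd'ef' + b'cde + a'c'def' + a'ce'f + a'b'de' + a'b'cf + a'bcd'f' + ac'd'e'f + ac'd'ef' + ab'c'e'f' + abcd'e + abcde'f'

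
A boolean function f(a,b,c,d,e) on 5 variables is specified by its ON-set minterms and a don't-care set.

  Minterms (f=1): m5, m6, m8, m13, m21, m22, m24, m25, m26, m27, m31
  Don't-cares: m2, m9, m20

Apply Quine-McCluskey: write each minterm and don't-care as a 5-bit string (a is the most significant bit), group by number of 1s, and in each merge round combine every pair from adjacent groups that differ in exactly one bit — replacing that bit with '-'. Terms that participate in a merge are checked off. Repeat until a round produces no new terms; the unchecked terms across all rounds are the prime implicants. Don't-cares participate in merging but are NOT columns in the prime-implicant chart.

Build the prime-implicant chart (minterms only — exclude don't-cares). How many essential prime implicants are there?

3

Round 0: 00010✓ 00101✓ 00110✓ 01000✓ 01001✓ 01101✓ 10100✓ 10101✓ 10110✓ 11000✓ 11001✓ 11010✓ 11011✓ 11111✓
Round 1: -0101 -0110 -1000✓ -1001✓ 0-101 00-10 01-01 0100-✓ 101-0 1010- 11-11 110-0✓ 110-1✓ 1100-✓ 1101-✓
Round 2: -100- 110--
PIs = {-0101, -0110, -100-, 0-101, 00-10, 01-01, 101-0, 1010-, 11-11, 110--}
Coverage chart:
  m5: -0101,0-101
  m6: -0110,00-10
  m8: -100- ←essential
  m13: 0-101,01-01
  m21: -0101,1010-
  m22: -0110,101-0
  m24: -100-,110--
  m25: -100-,110--
  m26: 110-- ←essential
  m27: 11-11,110--
  m31: 11-11 ←essential
Essential: -100-, 11-11, 110--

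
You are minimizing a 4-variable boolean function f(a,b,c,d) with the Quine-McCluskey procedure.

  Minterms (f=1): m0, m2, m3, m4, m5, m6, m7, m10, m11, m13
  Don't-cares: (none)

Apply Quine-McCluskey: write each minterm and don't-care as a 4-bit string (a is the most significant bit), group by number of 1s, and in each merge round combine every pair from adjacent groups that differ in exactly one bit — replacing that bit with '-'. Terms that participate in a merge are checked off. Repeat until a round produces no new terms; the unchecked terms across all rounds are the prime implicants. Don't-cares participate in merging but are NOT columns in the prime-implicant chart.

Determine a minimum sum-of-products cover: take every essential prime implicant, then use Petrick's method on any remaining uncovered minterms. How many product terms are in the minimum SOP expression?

4

[col 0] 0000*, 0010*, 0011*, 0100*, 0101*, 0110*, 0111*, 1010*, 1011*, 1101*
[col 1] -010*, -011*, -101, 0-00*, 0-10*, 0-11*, 00-0*, 001-*, 01-0*, 01-1*, 010-*, 011-*, 101-*
[col 2] -01-, 0--0, 0-1-, 01--
Prime implicants: -01-, -101, 0--0, 0-1-, 01--
PI chart (minterm → PIs covering it):
  0 | 0--0  (sole → essential)
  2 | -01-,0--0,0-1-
  3 | -01-,0-1-
  4 | 0--0,01--
  5 | -101,01--
  6 | 0--0,0-1-,01--
  7 | 0-1-,01--
  10 | -01-  (sole → essential)
  11 | -01-  (sole → essential)
  13 | -101  (sole → essential)
Essential prime implicants: -01-, -101, 0--0
Petrick residual → 0-1-
Minimum SOP uses 4 PIs: b'c + bc'd + a'd' + a'c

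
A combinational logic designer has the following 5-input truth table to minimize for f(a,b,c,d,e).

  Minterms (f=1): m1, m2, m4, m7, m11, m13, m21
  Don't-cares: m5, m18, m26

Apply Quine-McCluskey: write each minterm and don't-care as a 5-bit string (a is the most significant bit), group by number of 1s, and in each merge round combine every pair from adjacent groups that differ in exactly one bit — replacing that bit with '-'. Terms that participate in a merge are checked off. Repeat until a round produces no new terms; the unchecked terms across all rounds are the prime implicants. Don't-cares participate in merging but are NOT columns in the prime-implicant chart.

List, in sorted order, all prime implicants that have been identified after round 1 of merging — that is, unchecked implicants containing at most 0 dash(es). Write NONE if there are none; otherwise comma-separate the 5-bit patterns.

01011

size-2^0 implicants → 00001(✓)  00010(✓)  00100(✓)  00101(✓)  00111(✓)  01011  01101(✓)  10010(✓)  10101(✓)  11010(✓)
size-2^1 implicants → -0010  -0101  0-101  00-01  001-1  0010-  1-010
Unchecked terms (primes): -0010, -0101, 0-101, 00-01, 001-1, 0010-, 01011, 1-010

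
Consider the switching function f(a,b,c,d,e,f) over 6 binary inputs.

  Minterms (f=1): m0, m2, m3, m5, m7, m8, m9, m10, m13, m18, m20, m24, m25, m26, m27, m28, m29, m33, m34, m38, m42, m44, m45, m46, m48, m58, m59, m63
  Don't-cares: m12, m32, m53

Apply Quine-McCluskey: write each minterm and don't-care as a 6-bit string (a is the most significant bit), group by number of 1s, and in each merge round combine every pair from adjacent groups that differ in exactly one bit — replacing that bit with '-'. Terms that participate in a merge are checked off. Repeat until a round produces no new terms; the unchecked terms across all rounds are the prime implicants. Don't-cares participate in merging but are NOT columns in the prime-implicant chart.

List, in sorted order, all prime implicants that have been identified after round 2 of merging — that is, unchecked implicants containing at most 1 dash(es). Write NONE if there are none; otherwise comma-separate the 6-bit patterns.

Round 0: 000000✓ 000010✓ 000011✓ 000101✓ 000111✓ 001000✓ 001001✓ 001010✓ 001100✓ 001101✓ 010010✓ 010100✓ 011000✓ 011001✓ 011010✓ 011011✓ 011100✓ 011101✓ 100000✓ 100001✓ 100010✓ 100110✓ 101010✓ 101100✓ 101101✓ 101110✓ 110000✓ 110101 111010✓ 111011✓ 111111✓
Round 1: -00000✓ -00010✓ -01010✓ -01100✓ -01101✓ -11010✓ -11011✓ 0-0010✓ 0-1000✓ 0-1001✓ 0-1010✓ 0-1100✓ 0-1101✓ 00-000✓ 00-010✓ 00-101 000-11 0000-0✓ 00001- 0001-1 001-00✓ 001-01✓ 0010-0✓ 00100-✓ 00110-✓ 01-010✓ 01-100 011-00✓ 011-01✓ 0110-0✓ 0110-1✓ 01100-✓ 01101-✓ 01110-✓ 1-0000 1-1010✓ 10-010✓ 10-110✓ 100-10✓ 1000-0✓ 10000- 101-10✓ 1011-0 10110-✓ 111-11 11101-✓
Round 2: --1010 -0-010 -000-0 -0110- -1101- 0--010 0-1-00✓ 0-1-01✓ 0-10-0 0-100-✓ 0-110-✓ 00-0-0 001-0-✓ 011-0-✓ 0110-- 10--10
Round 3: 0-1-0-
PIs = {--1010, -0-010, -000-0, -0110-, -1101-, 0--010, 0-1-0-, 0-10-0, 00-0-0, 00-101, 000-11, 00001-, 0001-1, 01-100, 0110--, 1-0000, 10--10, 10000-, 1011-0, 110101, 111-11}

00-101, 000-11, 00001-, 0001-1, 01-100, 1-0000, 10000-, 1011-0, 110101, 111-11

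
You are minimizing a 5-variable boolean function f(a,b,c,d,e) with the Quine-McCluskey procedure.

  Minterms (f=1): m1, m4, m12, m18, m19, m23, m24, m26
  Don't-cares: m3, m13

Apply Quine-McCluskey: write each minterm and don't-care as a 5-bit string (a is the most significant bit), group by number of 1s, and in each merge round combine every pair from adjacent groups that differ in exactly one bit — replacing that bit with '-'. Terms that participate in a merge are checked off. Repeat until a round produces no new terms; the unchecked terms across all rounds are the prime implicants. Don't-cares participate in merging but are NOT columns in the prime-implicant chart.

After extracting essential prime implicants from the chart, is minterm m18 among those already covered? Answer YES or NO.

NO

Round 0: 00001✓ 00011✓ 00100✓ 01100✓ 01101✓ 10010✓ 10011✓ 10111✓ 11000✓ 11010✓
Round 1: -0011 0-100 000-1 0110- 1-010 10-11 1001- 110-0
PIs = {-0011, 0-100, 000-1, 0110-, 1-010, 10-11, 1001-, 110-0}
Coverage chart:
  m1: 000-1 ←essential
  m4: 0-100 ←essential
  m12: 0-100,0110-
  m18: 1-010,1001-
  m19: -0011,10-11,1001-
  m23: 10-11 ←essential
  m24: 110-0 ←essential
  m26: 1-010,110-0
Essential: 0-100, 000-1, 10-11, 110-0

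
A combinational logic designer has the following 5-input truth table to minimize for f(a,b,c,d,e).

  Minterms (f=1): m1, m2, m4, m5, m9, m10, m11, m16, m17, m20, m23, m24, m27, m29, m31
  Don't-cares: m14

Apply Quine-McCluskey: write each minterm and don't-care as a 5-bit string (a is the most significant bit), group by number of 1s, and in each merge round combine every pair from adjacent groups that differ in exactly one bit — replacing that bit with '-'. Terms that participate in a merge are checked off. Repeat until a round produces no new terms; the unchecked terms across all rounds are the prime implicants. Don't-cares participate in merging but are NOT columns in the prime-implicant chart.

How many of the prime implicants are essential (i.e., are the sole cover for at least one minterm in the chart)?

4

size-2^0 implicants → 00001(✓)  00010(✓)  00100(✓)  00101(✓)  01001(✓)  01010(✓)  01011(✓)  01110(✓)  10000(✓)  10001(✓)  10100(✓)  10111(✓)  11000(✓)  11011(✓)  11101(✓)  11111(✓)
size-2^1 implicants → -0001  -0100  -1011  0-001  0-010  00-01  0010-  01-10  010-1  0101-  1-000  1-111  10-00  1000-  11-11  111-1
Unchecked terms (primes): -0001, -0100, -1011, 0-001, 0-010, 00-01, 0010-, 01-10, 010-1, 0101-, 1-000, 1-111, 10-00, 1000-, 11-11, 111-1
Minterm coverage:
  m1 ⊆ -0001,0-001,00-01
  m2 ⊆ 0-010 [E]
  m4 ⊆ -0100,0010-
  m5 ⊆ 00-01,0010-
  m9 ⊆ 0-001,010-1
  m10 ⊆ 0-010,01-10,0101-
  m11 ⊆ -1011,010-1,0101-
  m16 ⊆ 1-000,10-00,1000-
  m17 ⊆ -0001,1000-
  m20 ⊆ -0100,10-00
  m23 ⊆ 1-111 [E]
  m24 ⊆ 1-000 [E]
  m27 ⊆ -1011,11-11
  m29 ⊆ 111-1 [E]
  m31 ⊆ 1-111,11-11,111-1
E = {0-010, 1-000, 1-111, 111-1}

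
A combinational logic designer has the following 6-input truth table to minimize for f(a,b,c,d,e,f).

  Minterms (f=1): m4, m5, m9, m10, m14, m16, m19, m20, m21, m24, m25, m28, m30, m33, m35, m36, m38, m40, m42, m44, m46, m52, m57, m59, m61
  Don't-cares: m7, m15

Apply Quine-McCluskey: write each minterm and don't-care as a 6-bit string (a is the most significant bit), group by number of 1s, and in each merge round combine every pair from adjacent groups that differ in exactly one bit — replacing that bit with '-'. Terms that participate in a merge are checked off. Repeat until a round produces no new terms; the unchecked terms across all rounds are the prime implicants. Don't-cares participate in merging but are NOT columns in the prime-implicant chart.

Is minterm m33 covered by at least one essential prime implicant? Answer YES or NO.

YES

[col 0] 000100*, 000101*, 000111*, 001001*, 001010*, 001110*, 001111*, 010000*, 010011, 010100*, 010101*, 011000*, 011001*, 011100*, 011110*, 100001*, 100011*, 100100*, 100110*, 101000*, 101010*, 101100*, 101110*, 110100*, 111001*, 111011*, 111101*
[col 1] -00100*, -01010*, -01110*, -10100*, -11001, 0-0100*, 0-0101*, 0-1001, 0-1110, 00-111, 0001-1, 00010-*, 001-10*, 00111-, 01-000*, 01-100*, 010-00*, 01010-*, 011-00*, 01100-, 0111-0, 1-0100*, 10-100*, 10-110*, 1000-1, 1001-0*, 101-00*, 101-10*, 1010-0*, 1011-0*, 111-01, 1110-1
[col 2] --0100, -01-10, 0-010-, 01--00, 10-1-0, 101--0
Prime implicants: --0100, -01-10, -11001, 0-010-, 0-1001, 0-1110, 00-111, 0001-1, 00111-, 01--00, 010011, 01100-, 0111-0, 10-1-0, 1000-1, 101--0, 111-01, 1110-1
PI chart (minterm → PIs covering it):
  4 | --0100,0-010-
  5 | 0-010-,0001-1
  9 | 0-1001  (sole → essential)
  10 | -01-10  (sole → essential)
  14 | -01-10,0-1110,00111-
  16 | 01--00  (sole → essential)
  19 | 010011  (sole → essential)
  20 | --0100,0-010-,01--00
  21 | 0-010-  (sole → essential)
  24 | 01--00,01100-
  25 | -11001,0-1001,01100-
  28 | 01--00,0111-0
  30 | 0-1110,0111-0
  33 | 1000-1  (sole → essential)
  35 | 1000-1  (sole → essential)
  36 | --0100,10-1-0
  38 | 10-1-0  (sole → essential)
  40 | 101--0  (sole → essential)
  42 | -01-10,101--0
  44 | 10-1-0,101--0
  46 | -01-10,10-1-0,101--0
  52 | --0100  (sole → essential)
  57 | -11001,111-01,1110-1
  59 | 1110-1  (sole → essential)
  61 | 111-01  (sole → essential)
Essential prime implicants: --0100, -01-10, 0-010-, 0-1001, 01--00, 010011, 10-1-0, 1000-1, 101--0, 111-01, 1110-1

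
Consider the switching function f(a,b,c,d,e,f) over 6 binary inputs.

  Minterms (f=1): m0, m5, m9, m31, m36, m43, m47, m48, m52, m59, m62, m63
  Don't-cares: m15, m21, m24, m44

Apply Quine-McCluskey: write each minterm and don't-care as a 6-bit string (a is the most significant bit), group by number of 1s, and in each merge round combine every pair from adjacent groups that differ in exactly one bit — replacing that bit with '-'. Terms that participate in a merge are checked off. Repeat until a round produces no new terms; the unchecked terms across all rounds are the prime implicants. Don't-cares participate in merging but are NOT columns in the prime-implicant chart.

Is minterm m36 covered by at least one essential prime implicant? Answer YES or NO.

NO

[col 0] 000000, 000101*, 001001, 001111*, 010101*, 011000, 011111*, 100100*, 101011*, 101100*, 101111*, 110000*, 110100*, 111011*, 111110*, 111111*
[col 1] -01111*, -11111*, 0-0101, 0-1111*, 1-0100, 1-1011*, 1-1111*, 10-100, 101-11*, 110-00, 111-11*, 11111-
[col 2] --1111, 1-1-11
Prime implicants: --1111, 0-0101, 000000, 001001, 011000, 1-0100, 1-1-11, 10-100, 110-00, 11111-
PI chart (minterm → PIs covering it):
  0 | 000000  (sole → essential)
  5 | 0-0101  (sole → essential)
  9 | 001001  (sole → essential)
  31 | --1111  (sole → essential)
  36 | 1-0100,10-100
  43 | 1-1-11  (sole → essential)
  47 | --1111,1-1-11
  48 | 110-00  (sole → essential)
  52 | 1-0100,110-00
  59 | 1-1-11  (sole → essential)
  62 | 11111-  (sole → essential)
  63 | --1111,1-1-11,11111-
Essential prime implicants: --1111, 0-0101, 000000, 001001, 1-1-11, 110-00, 11111-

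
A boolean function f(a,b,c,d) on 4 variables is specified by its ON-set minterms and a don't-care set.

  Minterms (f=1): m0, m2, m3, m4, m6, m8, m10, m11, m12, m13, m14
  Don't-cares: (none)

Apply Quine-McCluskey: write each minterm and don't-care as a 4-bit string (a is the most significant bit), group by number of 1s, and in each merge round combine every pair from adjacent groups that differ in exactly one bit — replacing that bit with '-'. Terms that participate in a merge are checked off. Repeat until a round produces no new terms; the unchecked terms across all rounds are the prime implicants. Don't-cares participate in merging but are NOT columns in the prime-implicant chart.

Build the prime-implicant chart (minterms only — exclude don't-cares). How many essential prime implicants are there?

3

size-2^0 implicants → 0000(✓)  0010(✓)  0011(✓)  0100(✓)  0110(✓)  1000(✓)  1010(✓)  1011(✓)  1100(✓)  1101(✓)  1110(✓)
size-2^1 implicants → -000(✓)  -010(✓)  -011(✓)  -100(✓)  -110(✓)  0-00(✓)  0-10(✓)  00-0(✓)  001-(✓)  01-0(✓)  1-00(✓)  1-10(✓)  10-0(✓)  101-(✓)  11-0(✓)  110-
size-2^2 implicants → --00(✓)  --10(✓)  -0-0(✓)  -01-  -1-0(✓)  0--0(✓)  1--0(✓)
size-2^3 implicants → ---0
Unchecked terms (primes): ---0, -01-, 110-
Minterm coverage:
  m0 ⊆ ---0 [E]
  m2 ⊆ ---0,-01-
  m3 ⊆ -01- [E]
  m4 ⊆ ---0 [E]
  m6 ⊆ ---0 [E]
  m8 ⊆ ---0 [E]
  m10 ⊆ ---0,-01-
  m11 ⊆ -01- [E]
  m12 ⊆ ---0,110-
  m13 ⊆ 110- [E]
  m14 ⊆ ---0 [E]
E = {---0, -01-, 110-}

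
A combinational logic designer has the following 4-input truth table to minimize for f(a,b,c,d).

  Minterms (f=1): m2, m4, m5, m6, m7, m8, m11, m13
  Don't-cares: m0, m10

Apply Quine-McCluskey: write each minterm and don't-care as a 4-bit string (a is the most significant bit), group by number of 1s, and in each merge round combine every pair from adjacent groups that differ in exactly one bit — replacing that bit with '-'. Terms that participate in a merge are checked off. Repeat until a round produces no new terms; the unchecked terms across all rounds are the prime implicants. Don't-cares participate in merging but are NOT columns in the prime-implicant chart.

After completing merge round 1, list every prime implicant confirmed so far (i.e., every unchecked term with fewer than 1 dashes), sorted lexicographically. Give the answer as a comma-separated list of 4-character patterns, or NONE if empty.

Round 0: 0000✓ 0010✓ 0100✓ 0101✓ 0110✓ 0111✓ 1000✓ 1010✓ 1011✓ 1101✓
Round 1: -000✓ -010✓ -101 0-00✓ 0-10✓ 00-0✓ 01-0✓ 01-1✓ 010-✓ 011-✓ 10-0✓ 101-
Round 2: -0-0 0--0 01--
PIs = {-0-0, -101, 0--0, 01--, 101-}

NONE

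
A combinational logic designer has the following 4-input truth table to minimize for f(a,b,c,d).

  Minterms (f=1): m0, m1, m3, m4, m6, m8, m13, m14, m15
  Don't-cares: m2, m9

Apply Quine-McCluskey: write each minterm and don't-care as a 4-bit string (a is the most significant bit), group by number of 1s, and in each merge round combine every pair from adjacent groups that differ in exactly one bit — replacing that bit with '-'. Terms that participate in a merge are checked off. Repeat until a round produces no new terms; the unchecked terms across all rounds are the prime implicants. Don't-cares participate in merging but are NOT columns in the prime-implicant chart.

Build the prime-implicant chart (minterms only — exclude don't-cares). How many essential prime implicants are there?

3

size-2^0 implicants → 0000(✓)  0001(✓)  0010(✓)  0011(✓)  0100(✓)  0110(✓)  1000(✓)  1001(✓)  1101(✓)  1110(✓)  1111(✓)
size-2^1 implicants → -000(✓)  -001(✓)  -110  0-00(✓)  0-10(✓)  00-0(✓)  00-1(✓)  000-(✓)  001-(✓)  01-0(✓)  1-01  100-(✓)  11-1  111-
size-2^2 implicants → -00-  0--0  00--
Unchecked terms (primes): -00-, -110, 0--0, 00--, 1-01, 11-1, 111-
Minterm coverage:
  m0 ⊆ -00-,0--0,00--
  m1 ⊆ -00-,00--
  m3 ⊆ 00-- [E]
  m4 ⊆ 0--0 [E]
  m6 ⊆ -110,0--0
  m8 ⊆ -00- [E]
  m13 ⊆ 1-01,11-1
  m14 ⊆ -110,111-
  m15 ⊆ 11-1,111-
E = {-00-, 0--0, 00--}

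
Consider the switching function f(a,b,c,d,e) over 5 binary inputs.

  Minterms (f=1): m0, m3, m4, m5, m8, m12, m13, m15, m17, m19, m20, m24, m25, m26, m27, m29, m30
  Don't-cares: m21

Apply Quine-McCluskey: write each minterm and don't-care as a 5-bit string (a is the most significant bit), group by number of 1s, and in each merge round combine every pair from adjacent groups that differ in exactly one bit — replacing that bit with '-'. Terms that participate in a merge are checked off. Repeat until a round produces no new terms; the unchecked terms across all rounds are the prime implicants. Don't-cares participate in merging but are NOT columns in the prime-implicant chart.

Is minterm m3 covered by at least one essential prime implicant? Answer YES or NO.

YES

size-2^0 implicants → 00000(✓)  00011(✓)  00100(✓)  00101(✓)  01000(✓)  01100(✓)  01101(✓)  01111(✓)  10001(✓)  10011(✓)  10100(✓)  10101(✓)  11000(✓)  11001(✓)  11010(✓)  11011(✓)  11101(✓)  11110(✓)
size-2^1 implicants → -0011  -0100(✓)  -0101(✓)  -1000  -1101(✓)  0-000(✓)  0-100(✓)  0-101(✓)  00-00(✓)  0010-(✓)  01-00(✓)  011-1  0110-(✓)  1-001(✓)  1-011(✓)  1-101(✓)  10-01(✓)  100-1(✓)  1010-(✓)  11-01(✓)  11-10  110-0(✓)  110-1(✓)  1100-(✓)  1101-(✓)
size-2^2 implicants → --101  -010-  0--00  0-10-  1--01  1-0-1  110--
Unchecked terms (primes): --101, -0011, -010-, -1000, 0--00, 0-10-, 011-1, 1--01, 1-0-1, 11-10, 110--
Minterm coverage:
  m0 ⊆ 0--00 [E]
  m3 ⊆ -0011 [E]
  m4 ⊆ -010-,0--00,0-10-
  m5 ⊆ --101,-010-,0-10-
  m8 ⊆ -1000,0--00
  m12 ⊆ 0--00,0-10-
  m13 ⊆ --101,0-10-,011-1
  m15 ⊆ 011-1 [E]
  m17 ⊆ 1--01,1-0-1
  m19 ⊆ -0011,1-0-1
  m20 ⊆ -010- [E]
  m24 ⊆ -1000,110--
  m25 ⊆ 1--01,1-0-1,110--
  m26 ⊆ 11-10,110--
  m27 ⊆ 1-0-1,110--
  m29 ⊆ --101,1--01
  m30 ⊆ 11-10 [E]
E = {-0011, -010-, 0--00, 011-1, 11-10}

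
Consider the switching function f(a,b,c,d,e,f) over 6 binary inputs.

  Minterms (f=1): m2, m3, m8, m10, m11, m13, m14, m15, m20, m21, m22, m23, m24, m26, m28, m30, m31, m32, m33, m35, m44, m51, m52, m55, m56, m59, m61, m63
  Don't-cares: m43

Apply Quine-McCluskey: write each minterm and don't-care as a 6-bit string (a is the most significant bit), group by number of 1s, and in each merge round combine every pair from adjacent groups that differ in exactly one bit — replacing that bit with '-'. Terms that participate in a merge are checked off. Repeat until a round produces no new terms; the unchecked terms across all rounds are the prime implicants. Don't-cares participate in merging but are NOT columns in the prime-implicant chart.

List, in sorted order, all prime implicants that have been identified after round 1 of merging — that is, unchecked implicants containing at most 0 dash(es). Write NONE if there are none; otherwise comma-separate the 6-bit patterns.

101100

Round 0: 000010✓ 000011✓ 001000✓ 001010✓ 001011✓ 001101✓ 001110✓ 001111✓ 010100✓ 010101✓ 010110✓ 010111✓ 011000✓ 011010✓ 011100✓ 011110✓ 011111✓ 100000✓ 100001✓ 100011✓ 101011✓ 101100 110011✓ 110100✓ 110111✓ 111000✓ 111011✓ 111101✓ 111111✓
Round 1: -00011✓ -01011✓ -10100 -10111✓ -11000 -11111✓ 0-1000✓ 0-1010✓ 0-1110✓ 0-1111✓ 00-010✓ 00-011✓ 00001-✓ 001-10✓ 001-11✓ 0010-0✓ 00101-✓ 0011-1 00111-✓ 01-100✓ 01-110✓ 01-111✓ 0101-0✓ 0101-1✓ 01010-✓ 01011-✓ 011-00✓ 011-10✓ 0110-0✓ 0111-0✓ 01111-✓ 1-0011✓ 1-1011✓ 10-011✓ 1000-1 10000- 11-011✓ 11-111✓ 110-11✓ 111-11✓ 1111-1
Round 2: -0-011 -1-111 0-1-10 0-10-0 0-111- 00-01- 001-1- 01-1-0 01-11- 0101-- 011--0 1--011 11--11
PIs = {-0-011, -1-111, -10100, -11000, 0-1-10, 0-10-0, 0-111-, 00-01-, 001-1-, 0011-1, 01-1-0, 01-11-, 0101--, 011--0, 1--011, 1000-1, 10000-, 101100, 11--11, 1111-1}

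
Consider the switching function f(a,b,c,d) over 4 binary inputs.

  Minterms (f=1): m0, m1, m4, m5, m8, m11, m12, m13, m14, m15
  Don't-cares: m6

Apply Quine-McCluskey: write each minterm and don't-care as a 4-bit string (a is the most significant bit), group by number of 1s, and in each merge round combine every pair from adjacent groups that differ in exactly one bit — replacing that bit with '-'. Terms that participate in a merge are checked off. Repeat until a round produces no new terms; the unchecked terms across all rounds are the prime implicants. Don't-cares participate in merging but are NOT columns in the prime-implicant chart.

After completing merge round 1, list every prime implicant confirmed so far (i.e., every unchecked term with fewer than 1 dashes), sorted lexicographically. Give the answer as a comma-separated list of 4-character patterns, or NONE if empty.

size-2^0 implicants → 0000(✓)  0001(✓)  0100(✓)  0101(✓)  0110(✓)  1000(✓)  1011(✓)  1100(✓)  1101(✓)  1110(✓)  1111(✓)
size-2^1 implicants → -000(✓)  -100(✓)  -101(✓)  -110(✓)  0-00(✓)  0-01(✓)  000-(✓)  01-0(✓)  010-(✓)  1-00(✓)  1-11  11-0(✓)  11-1(✓)  110-(✓)  111-(✓)
size-2^2 implicants → --00  -1-0  -10-  0-0-  11--
Unchecked terms (primes): --00, -1-0, -10-, 0-0-, 1-11, 11--

NONE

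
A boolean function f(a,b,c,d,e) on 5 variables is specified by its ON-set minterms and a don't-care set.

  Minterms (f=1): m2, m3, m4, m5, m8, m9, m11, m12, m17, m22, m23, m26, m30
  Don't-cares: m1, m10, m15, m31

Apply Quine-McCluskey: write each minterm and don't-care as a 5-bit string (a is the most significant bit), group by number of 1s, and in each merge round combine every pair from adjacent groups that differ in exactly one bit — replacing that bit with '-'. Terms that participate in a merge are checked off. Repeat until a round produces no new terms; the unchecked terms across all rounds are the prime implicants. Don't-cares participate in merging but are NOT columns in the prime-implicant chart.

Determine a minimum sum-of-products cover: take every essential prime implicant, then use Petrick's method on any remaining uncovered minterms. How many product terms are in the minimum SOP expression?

Round 0: 00001✓ 00010✓ 00011✓ 00100✓ 00101✓ 01000✓ 01001✓ 01010✓ 01011✓ 01100✓ 01111✓ 10001✓ 10110✓ 10111✓ 11010✓ 11110✓ 11111✓
Round 1: -0001 -1010 -1111 0-001✓ 0-010✓ 0-011✓ 0-100 00-01 000-1✓ 0001-✓ 0010- 01-00 01-11 010-0✓ 010-1✓ 0100-✓ 0101-✓ 1-110✓ 1-111✓ 1011-✓ 11-10 1111-✓
Round 2: 0-0-1 0-01- 010-- 1-11-
PIs = {-0001, -1010, -1111, 0-0-1, 0-01-, 0-100, 00-01, 0010-, 01-00, 01-11, 010--, 1-11-, 11-10}
Coverage chart:
  m2: 0-01- ←essential
  m3: 0-0-1,0-01-
  m4: 0-100,0010-
  m5: 00-01,0010-
  m8: 01-00,010--
  m9: 0-0-1,010--
  m11: 0-0-1,0-01-,01-11,010--
  m12: 0-100,01-00
  m17: -0001 ←essential
  m22: 1-11- ←essential
  m23: 1-11- ←essential
  m26: -1010,11-10
  m30: 1-11-,11-10
Essential: -0001, 0-01-, 1-11-
Petrick residual → -1010, 0-0-1, 0010-, 01-00
Min cover (7 terms): b'c'd'e + bc'de' + a'c'e + a'c'd + a'b'cd' + a'bd'e' + acd

7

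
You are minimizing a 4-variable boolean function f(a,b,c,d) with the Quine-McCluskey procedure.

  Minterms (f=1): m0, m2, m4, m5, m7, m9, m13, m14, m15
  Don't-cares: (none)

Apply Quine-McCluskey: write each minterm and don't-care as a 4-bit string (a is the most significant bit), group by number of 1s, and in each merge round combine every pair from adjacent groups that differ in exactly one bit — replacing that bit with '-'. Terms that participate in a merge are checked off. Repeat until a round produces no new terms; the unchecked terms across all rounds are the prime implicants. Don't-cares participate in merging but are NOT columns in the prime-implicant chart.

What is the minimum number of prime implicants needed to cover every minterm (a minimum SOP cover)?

5

[col 0] 0000*, 0010*, 0100*, 0101*, 0111*, 1001*, 1101*, 1110*, 1111*
[col 1] -101*, -111*, 0-00, 00-0, 01-1*, 010-, 1-01, 11-1*, 111-
[col 2] -1-1
Prime implicants: -1-1, 0-00, 00-0, 010-, 1-01, 111-
PI chart (minterm → PIs covering it):
  0 | 0-00,00-0
  2 | 00-0  (sole → essential)
  4 | 0-00,010-
  5 | -1-1,010-
  7 | -1-1  (sole → essential)
  9 | 1-01  (sole → essential)
  13 | -1-1,1-01
  14 | 111-  (sole → essential)
  15 | -1-1,111-
Essential prime implicants: -1-1, 00-0, 1-01, 111-
Petrick residual → 0-00
Minimum SOP uses 5 PIs: bd + a'c'd' + a'b'd' + ac'd + abc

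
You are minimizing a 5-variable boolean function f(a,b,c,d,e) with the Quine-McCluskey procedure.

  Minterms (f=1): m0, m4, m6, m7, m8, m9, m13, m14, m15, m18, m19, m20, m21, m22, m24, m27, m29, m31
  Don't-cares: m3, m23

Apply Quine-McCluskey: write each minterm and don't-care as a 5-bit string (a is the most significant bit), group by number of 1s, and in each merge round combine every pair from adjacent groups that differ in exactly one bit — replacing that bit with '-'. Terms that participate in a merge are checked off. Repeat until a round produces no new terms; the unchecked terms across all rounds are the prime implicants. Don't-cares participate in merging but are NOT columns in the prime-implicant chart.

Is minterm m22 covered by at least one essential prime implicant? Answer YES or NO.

YES

size-2^0 implicants → 00000(✓)  00011(✓)  00100(✓)  00110(✓)  00111(✓)  01000(✓)  01001(✓)  01101(✓)  01110(✓)  01111(✓)  10010(✓)  10011(✓)  10100(✓)  10101(✓)  10110(✓)  10111(✓)  11000(✓)  11011(✓)  11101(✓)  11111(✓)
size-2^1 implicants → -0011(✓)  -0100(✓)  -0110(✓)  -0111(✓)  -1000  -1101(✓)  -1111(✓)  0-000  0-110(✓)  0-111(✓)  00-00  00-11(✓)  001-0(✓)  0011-(✓)  01-01  0100-  011-1(✓)  0111-(✓)  1-011(✓)  1-101(✓)  1-111(✓)  10-10(✓)  10-11(✓)  1001-(✓)  101-0(✓)  101-1(✓)  1010-(✓)  1011-(✓)  11-11(✓)  111-1(✓)
size-2^2 implicants → --111  -0-11  -01-0  -011-  -11-1  0-11-  1--11  1-1-1  10-1-  101--
Unchecked terms (primes): --111, -0-11, -01-0, -011-, -1000, -11-1, 0-000, 0-11-, 00-00, 01-01, 0100-, 1--11, 1-1-1, 10-1-, 101--
Minterm coverage:
  m0 ⊆ 0-000,00-00
  m4 ⊆ -01-0,00-00
  m6 ⊆ -01-0,-011-,0-11-
  m7 ⊆ --111,-0-11,-011-,0-11-
  m8 ⊆ -1000,0-000,0100-
  m9 ⊆ 01-01,0100-
  m13 ⊆ -11-1,01-01
  m14 ⊆ 0-11- [E]
  m15 ⊆ --111,-11-1,0-11-
  m18 ⊆ 10-1- [E]
  m19 ⊆ -0-11,1--11,10-1-
  m20 ⊆ -01-0,101--
  m21 ⊆ 1-1-1,101--
  m22 ⊆ -01-0,-011-,10-1-,101--
  m24 ⊆ -1000 [E]
  m27 ⊆ 1--11 [E]
  m29 ⊆ -11-1,1-1-1
  m31 ⊆ --111,-11-1,1--11,1-1-1
E = {-1000, 0-11-, 1--11, 10-1-}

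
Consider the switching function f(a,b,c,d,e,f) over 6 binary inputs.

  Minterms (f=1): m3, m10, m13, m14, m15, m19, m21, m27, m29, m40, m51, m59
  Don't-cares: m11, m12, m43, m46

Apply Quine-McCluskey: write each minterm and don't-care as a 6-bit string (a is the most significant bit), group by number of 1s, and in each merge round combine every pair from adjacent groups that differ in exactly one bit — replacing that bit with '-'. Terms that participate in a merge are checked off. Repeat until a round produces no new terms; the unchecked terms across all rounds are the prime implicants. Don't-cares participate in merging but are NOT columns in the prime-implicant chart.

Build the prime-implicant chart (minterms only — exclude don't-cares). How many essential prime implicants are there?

Round 0: 000011✓ 001010✓ 001011✓ 001100✓ 001101✓ 001110✓ 001111✓ 010011✓ 010101✓ 011011✓ 011101✓ 101000 101011✓ 101110✓ 110011✓ 111011✓
Round 1: -01011✓ -01110 -10011✓ -11011✓ 0-0011✓ 0-1011✓ 0-1101 00-011✓ 001-10✓ 001-11✓ 00101-✓ 0011-0✓ 0011-1✓ 00110-✓ 00111-✓ 01-011✓ 01-101 1-1011✓ 11-011✓
Round 2: --1011 -1-011 0--011 001-1- 0011--
PIs = {--1011, -01110, -1-011, 0--011, 0-1101, 001-1-, 0011--, 01-101, 101000}
Coverage chart:
  m3: 0--011 ←essential
  m10: 001-1- ←essential
  m13: 0-1101,0011--
  m14: -01110,001-1-,0011--
  m15: 001-1-,0011--
  m19: -1-011,0--011
  m21: 01-101 ←essential
  m27: --1011,-1-011,0--011
  m29: 0-1101,01-101
  m40: 101000 ←essential
  m51: -1-011 ←essential
  m59: --1011,-1-011
Essential: -1-011, 0--011, 001-1-, 01-101, 101000

5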